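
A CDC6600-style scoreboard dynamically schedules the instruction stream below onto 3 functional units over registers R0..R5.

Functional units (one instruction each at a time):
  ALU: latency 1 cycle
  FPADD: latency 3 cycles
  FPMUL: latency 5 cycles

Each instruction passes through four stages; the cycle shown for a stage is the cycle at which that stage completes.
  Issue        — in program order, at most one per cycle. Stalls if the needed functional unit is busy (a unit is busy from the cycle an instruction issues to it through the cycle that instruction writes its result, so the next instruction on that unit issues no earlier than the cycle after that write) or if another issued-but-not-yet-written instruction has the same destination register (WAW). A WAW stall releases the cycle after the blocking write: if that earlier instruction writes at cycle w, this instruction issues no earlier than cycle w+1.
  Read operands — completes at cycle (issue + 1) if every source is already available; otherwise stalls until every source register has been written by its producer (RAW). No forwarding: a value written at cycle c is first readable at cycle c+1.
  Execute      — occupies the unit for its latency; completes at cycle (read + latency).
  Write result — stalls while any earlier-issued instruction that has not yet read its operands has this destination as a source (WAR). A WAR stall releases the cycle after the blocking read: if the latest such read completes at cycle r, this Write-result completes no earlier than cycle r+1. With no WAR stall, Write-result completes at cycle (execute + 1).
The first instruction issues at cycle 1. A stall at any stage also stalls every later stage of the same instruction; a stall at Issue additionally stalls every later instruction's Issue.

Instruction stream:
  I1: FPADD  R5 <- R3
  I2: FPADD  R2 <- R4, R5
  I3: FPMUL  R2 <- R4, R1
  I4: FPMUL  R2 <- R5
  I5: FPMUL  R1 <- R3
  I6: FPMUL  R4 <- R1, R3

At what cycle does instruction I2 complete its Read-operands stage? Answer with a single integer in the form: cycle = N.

cycle = 8

I1  is:1  ro:2  ex:5  wr:6
I2  is:7  ro:8  ex:11  wr:12  — struct: FPADD busy until I1 writes@6
I3  is:13  ro:14  ex:19  wr:20  — WAW R2: wait I2 write@12
I4  is:21  ro:22  ex:27  wr:28  — struct: FPMUL busy until I3 writes@20
I5  is:29  ro:30  ex:35  wr:36  — struct: FPMUL busy until I4 writes@28
I6  is:37  ro:38  ex:43  wr:44  — struct: FPMUL busy until I5 writes@36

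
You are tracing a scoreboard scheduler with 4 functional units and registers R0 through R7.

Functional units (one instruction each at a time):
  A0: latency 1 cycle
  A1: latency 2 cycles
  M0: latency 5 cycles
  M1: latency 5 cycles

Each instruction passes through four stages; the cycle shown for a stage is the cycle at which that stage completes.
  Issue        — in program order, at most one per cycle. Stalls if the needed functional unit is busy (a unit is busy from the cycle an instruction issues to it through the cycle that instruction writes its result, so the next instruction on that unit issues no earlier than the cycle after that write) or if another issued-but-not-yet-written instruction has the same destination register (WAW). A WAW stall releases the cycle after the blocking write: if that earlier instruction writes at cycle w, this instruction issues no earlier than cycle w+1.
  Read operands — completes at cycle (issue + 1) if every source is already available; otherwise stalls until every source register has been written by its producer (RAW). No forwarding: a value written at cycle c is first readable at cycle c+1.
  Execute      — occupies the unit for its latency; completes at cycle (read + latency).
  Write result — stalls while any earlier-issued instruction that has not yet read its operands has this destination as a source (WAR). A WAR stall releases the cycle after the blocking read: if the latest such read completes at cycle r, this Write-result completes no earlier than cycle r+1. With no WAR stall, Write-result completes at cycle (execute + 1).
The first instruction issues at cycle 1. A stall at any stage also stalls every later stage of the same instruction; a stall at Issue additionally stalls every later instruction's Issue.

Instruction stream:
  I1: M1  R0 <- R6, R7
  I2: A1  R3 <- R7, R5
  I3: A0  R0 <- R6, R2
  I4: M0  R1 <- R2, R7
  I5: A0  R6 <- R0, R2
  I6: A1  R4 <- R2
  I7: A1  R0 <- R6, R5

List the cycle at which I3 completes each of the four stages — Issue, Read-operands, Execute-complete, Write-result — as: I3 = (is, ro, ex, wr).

[I1] 1/2/7/8
[I2] 2/3/5/6
[I3] 9/10/11/12  (WAW R0: wait I1 write@8)
[I4] 10/11/16/17
[I5] 13/14/15/16  (struct: A0 busy until I3 writes@12)
[I6] 14/15/17/18
[I7] 19/20/22/23  (struct: A1 busy until I6 writes@18)

I3 = (9, 10, 11, 12)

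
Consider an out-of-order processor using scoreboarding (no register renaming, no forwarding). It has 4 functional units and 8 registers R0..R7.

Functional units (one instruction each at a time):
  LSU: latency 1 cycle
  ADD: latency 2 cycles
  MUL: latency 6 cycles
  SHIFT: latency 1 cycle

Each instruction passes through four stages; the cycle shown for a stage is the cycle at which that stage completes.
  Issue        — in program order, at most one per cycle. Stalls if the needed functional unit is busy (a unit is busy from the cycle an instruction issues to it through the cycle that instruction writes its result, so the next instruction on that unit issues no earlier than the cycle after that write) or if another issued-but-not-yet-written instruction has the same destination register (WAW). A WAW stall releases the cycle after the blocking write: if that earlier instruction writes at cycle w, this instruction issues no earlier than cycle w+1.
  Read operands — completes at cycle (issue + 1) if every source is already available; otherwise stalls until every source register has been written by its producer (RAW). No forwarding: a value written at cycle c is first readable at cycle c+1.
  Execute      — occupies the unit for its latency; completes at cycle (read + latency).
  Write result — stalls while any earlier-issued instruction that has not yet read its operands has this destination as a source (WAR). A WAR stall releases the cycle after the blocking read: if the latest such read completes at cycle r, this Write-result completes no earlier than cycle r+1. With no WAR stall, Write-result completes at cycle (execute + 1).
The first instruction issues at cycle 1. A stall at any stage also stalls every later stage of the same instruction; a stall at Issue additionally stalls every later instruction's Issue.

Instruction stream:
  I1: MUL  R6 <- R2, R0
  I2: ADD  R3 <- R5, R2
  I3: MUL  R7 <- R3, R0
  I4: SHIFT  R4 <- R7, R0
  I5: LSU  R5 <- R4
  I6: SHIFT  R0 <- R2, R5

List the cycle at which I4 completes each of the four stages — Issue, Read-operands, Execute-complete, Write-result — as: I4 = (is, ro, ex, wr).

I4 = (11, 19, 20, 21)

cycle 1: I1 issues→MUL
cycle 2: I1 reads · I2 issues→ADD
cycle 3: I2 reads
cycle 5: I2 exec-done
cycle 6: I2 writes R3
cycle 8: I1 exec-done
cycle 9: I1 writes R6
cycle 10: I3 issues→MUL
cycle 11: I3 reads · I4 issues→SHIFT
cycle 12: I5 issues→LSU
cycle 17: I3 exec-done
cycle 18: I3 writes R7
cycle 19: I4 reads
cycle 20: I4 exec-done
cycle 21: I4 writes R4
cycle 22: I5 reads · I6 issues→SHIFT
cycle 23: I5 exec-done
cycle 24: I5 writes R5
cycle 25: I6 reads
cycle 26: I6 exec-done
cycle 27: I6 writes R0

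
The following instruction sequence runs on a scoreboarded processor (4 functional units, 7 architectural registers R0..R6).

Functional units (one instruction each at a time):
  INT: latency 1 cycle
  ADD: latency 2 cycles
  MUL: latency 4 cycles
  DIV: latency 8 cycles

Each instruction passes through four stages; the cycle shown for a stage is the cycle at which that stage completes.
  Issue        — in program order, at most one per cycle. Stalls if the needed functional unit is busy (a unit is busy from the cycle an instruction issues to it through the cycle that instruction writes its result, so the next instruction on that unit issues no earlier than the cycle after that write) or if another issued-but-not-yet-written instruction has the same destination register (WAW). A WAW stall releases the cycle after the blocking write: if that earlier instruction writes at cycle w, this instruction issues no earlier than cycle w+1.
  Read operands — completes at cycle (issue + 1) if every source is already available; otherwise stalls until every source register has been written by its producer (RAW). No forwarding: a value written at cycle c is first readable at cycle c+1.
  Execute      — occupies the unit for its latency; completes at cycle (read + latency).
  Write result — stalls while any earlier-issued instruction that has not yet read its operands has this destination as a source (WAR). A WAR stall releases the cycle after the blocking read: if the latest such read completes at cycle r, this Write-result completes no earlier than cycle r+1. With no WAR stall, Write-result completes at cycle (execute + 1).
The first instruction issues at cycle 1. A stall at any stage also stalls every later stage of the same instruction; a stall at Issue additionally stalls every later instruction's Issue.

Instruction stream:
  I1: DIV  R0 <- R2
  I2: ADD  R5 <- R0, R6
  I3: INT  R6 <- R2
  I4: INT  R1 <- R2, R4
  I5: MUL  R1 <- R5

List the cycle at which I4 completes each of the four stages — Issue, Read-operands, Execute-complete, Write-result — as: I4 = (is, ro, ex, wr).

cycle 1: I1→DIV
cycle 2: I1 RO | I2→ADD
cycle 3: I3→INT
cycle 4: I3 RO
cycle 5: I3 EX
cycle 10: I1 EX
cycle 11: I1 WR R0
cycle 12: I2 RO
cycle 13: I3 WR R6
cycle 14: I2 EX | I4→INT
cycle 15: I2 WR R5 | I4 RO
cycle 16: I4 EX
cycle 17: I4 WR R1
cycle 18: I5→MUL
cycle 19: I5 RO
cycle 23: I5 EX
cycle 24: I5 WR R1

I4 = (14, 15, 16, 17)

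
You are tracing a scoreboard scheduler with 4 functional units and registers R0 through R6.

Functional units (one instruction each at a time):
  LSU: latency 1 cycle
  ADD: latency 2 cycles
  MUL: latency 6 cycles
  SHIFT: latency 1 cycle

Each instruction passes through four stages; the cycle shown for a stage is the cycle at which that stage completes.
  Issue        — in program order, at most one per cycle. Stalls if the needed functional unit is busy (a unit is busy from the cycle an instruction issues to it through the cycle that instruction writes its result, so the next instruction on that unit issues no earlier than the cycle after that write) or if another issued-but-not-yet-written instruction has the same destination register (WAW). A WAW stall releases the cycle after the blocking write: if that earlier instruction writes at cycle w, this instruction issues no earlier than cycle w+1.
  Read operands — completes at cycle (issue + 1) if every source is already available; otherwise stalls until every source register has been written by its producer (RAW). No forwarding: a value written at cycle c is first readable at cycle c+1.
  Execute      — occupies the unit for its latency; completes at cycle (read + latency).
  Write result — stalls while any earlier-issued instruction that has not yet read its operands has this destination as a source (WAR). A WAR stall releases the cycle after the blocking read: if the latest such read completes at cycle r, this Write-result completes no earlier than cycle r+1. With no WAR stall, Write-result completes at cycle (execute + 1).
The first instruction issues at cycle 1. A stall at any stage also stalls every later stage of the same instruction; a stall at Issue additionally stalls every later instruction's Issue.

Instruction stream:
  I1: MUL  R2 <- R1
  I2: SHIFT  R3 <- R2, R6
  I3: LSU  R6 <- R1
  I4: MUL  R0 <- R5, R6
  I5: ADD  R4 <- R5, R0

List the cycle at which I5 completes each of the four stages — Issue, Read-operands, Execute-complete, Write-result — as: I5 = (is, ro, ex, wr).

c1: issue I1 (MUL)
c2: I1 read-ops, issue I2 (SHIFT)
c3: issue I3 (LSU)
c4: I3 read-ops
c5: I3 finished on LSU
c8: I1 finished on MUL
c9: I1→R2
c10: I2 read-ops, issue I4 (MUL)
c11: I2 finished on SHIFT, I3→R6, issue I5 (ADD)
c12: I2→R3, I4 read-ops
c18: I4 finished on MUL
c19: I4→R0
c20: I5 read-ops
c22: I5 finished on ADD
c23: I5→R4

I5 = (11, 20, 22, 23)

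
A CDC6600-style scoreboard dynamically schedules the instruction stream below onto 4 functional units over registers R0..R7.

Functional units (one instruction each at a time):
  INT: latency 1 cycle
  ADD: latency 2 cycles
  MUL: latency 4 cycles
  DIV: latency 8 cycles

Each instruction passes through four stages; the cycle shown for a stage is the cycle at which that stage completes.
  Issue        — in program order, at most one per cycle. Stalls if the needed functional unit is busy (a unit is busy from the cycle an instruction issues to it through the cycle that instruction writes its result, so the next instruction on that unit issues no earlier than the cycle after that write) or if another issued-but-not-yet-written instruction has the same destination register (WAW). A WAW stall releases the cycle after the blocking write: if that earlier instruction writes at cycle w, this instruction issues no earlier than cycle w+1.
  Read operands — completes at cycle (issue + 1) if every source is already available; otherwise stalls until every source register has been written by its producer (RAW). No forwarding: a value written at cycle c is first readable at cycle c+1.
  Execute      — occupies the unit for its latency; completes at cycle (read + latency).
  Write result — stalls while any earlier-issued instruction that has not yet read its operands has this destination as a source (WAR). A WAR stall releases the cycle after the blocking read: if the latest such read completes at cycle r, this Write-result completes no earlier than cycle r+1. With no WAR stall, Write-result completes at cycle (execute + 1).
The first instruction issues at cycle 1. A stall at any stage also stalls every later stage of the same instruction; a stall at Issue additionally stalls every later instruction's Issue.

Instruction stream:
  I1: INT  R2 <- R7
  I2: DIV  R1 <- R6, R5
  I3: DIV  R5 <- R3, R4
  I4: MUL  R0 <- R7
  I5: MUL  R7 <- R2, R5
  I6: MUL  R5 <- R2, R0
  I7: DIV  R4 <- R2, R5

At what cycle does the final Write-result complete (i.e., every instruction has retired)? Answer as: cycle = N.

t=1  I1→INT
t=2  I1 RO, I2→DIV
t=3  I1 EX, I2 RO
t=4  I1 WR R2
t=11  I2 EX
t=12  I2 WR R1
t=13  I3→DIV
t=14  I3 RO, I4→MUL
t=15  I4 RO
t=19  I4 EX
t=20  I4 WR R0
t=21  I5→MUL
t=22  I3 EX
t=23  I3 WR R5
t=24  I5 RO
t=28  I5 EX
t=29  I5 WR R7
t=30  I6→MUL
t=31  I6 RO, I7→DIV
t=35  I6 EX
t=36  I6 WR R5
t=37  I7 RO
t=45  I7 EX
t=46  I7 WR R4

cycle = 46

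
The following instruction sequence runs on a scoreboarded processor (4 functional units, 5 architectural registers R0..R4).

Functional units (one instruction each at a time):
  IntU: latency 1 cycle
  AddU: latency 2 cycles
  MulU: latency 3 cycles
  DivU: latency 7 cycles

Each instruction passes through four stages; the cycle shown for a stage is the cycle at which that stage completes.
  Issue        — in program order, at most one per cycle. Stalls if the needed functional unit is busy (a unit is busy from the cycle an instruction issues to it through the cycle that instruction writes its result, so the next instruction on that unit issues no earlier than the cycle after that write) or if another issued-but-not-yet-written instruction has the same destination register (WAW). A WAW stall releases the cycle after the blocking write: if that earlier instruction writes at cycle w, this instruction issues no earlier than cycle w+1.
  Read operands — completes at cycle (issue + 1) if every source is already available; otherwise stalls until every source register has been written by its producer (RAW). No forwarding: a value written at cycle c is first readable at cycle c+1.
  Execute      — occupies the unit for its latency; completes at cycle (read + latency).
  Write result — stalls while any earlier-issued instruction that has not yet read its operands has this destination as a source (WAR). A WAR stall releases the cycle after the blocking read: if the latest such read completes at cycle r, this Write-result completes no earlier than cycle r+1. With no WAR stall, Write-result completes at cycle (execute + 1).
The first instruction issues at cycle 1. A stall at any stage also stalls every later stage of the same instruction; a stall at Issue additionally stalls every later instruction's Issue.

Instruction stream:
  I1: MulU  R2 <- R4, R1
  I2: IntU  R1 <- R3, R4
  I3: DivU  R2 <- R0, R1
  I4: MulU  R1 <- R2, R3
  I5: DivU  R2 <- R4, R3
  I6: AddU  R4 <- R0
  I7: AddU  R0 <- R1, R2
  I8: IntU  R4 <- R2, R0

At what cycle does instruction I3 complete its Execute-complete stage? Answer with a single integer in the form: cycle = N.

cycle = 15

[I1] 1/2/5/6
[I2] 2/3/4/5
[I3] 7/8/15/16  (WAW R2: wait I1 write@6)
[I4] 8/17/20/21  (RAW R2: wait I3 write@16)
[I5] 17/18/25/26  (struct: DivU busy until I3 writes@16)
[I6] 18/19/21/22
[I7] 23/27/29/30  (struct: AddU busy until I6 writes@22; RAW R2: wait I5 write@26)
[I8] 24/31/32/33  (RAW R0: wait I7 write@30)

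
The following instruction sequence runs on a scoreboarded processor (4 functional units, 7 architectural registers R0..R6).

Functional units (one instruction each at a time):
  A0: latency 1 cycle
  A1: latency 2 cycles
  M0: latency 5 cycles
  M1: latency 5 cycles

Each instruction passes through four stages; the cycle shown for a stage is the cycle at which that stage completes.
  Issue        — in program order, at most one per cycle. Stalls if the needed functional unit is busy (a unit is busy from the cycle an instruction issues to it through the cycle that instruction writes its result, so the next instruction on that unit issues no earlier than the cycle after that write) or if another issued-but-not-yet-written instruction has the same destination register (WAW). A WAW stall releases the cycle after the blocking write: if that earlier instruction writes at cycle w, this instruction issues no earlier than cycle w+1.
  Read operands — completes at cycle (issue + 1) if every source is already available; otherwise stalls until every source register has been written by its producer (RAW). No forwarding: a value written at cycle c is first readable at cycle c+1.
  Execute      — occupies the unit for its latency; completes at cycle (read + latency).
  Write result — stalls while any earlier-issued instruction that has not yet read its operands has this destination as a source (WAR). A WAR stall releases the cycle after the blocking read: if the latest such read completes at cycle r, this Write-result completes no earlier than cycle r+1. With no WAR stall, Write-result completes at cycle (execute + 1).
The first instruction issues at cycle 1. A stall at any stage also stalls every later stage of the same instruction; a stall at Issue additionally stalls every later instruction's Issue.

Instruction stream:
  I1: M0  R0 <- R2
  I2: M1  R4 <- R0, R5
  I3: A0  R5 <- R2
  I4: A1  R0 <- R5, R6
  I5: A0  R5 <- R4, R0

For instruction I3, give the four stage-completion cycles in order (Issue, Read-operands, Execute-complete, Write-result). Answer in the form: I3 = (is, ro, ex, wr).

I1  is:1  ro:2  ex:7  wr:8
I2  is:2  ro:9  ex:14  wr:15  — RAW R0: wait I1 write@8
I3  is:3  ro:4  ex:5  wr:10  — WAR R5: wait I2 read@9
I4  is:9  ro:11  ex:13  wr:14  — WAW R0: wait I1 write@8, RAW R5: wait I3 write@10
I5  is:11  ro:16  ex:17  wr:18  — struct: A0 busy until I3 writes@10, RAW R4: wait I2 write@15

I3 = (3, 4, 5, 10)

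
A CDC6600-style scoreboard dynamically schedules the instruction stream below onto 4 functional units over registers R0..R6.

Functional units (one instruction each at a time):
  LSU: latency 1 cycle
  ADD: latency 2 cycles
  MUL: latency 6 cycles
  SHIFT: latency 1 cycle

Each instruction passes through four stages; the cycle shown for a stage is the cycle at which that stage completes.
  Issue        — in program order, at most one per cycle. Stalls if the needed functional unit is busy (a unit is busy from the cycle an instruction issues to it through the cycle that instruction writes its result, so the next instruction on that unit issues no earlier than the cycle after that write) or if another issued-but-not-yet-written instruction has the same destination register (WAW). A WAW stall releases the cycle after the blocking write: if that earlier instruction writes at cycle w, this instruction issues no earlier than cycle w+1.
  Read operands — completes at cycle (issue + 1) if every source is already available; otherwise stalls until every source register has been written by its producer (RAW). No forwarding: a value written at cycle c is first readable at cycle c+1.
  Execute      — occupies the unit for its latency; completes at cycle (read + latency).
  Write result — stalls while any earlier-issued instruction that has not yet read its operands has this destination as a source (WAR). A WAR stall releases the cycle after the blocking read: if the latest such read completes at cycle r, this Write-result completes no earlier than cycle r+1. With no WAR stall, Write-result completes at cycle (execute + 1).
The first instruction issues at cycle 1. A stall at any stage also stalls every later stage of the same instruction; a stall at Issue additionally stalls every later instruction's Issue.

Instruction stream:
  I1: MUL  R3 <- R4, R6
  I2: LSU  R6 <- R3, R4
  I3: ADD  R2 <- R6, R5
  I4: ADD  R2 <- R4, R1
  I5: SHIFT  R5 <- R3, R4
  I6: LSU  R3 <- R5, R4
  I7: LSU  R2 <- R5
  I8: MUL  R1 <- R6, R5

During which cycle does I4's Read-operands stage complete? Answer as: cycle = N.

cycle = 18

1) issue 1, read 2, done 8, write 9
2) issue 2, read 10, done 11, write 12  <RAW R3: wait I1 write@9>
3) issue 3, read 13, done 15, write 16  <RAW R6: wait I2 write@12>
4) issue 17, read 18, done 20, write 21  <struct: ADD busy until I3 writes@16>
5) issue 18, read 19, done 20, write 21
6) issue 19, read 22, done 23, write 24  <RAW R5: wait I5 write@21>
7) issue 25, read 26, done 27, write 28  <struct: LSU busy until I6 writes@24>
8) issue 26, read 27, done 33, write 34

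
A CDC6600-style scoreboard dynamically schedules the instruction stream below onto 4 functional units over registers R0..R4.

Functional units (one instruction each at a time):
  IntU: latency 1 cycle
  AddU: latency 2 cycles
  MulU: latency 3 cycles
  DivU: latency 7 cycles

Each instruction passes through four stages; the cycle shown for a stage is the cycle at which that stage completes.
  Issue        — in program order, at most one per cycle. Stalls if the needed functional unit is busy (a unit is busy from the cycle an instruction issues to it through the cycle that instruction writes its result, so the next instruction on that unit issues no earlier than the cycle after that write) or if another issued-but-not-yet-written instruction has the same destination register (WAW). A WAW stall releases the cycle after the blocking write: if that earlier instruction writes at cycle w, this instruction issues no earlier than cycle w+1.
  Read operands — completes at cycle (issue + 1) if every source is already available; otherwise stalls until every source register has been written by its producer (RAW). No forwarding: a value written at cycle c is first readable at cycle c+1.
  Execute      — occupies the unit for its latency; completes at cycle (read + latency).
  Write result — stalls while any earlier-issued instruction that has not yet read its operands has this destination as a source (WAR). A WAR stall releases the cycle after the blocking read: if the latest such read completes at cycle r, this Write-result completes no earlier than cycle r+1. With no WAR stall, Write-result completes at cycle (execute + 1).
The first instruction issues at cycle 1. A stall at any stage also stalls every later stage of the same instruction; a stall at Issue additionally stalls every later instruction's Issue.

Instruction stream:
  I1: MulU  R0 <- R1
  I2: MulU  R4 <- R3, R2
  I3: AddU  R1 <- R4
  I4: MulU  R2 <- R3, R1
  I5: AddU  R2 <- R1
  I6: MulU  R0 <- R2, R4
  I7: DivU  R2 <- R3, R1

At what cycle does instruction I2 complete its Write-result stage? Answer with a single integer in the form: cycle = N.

I1 -> (1, 2, 5, 6)
I2 -> (7, 8, 11, 12)  // struct: MulU busy until I1 writes@6
I3 -> (8, 13, 15, 16)  // RAW R4: wait I2 write@12
I4 -> (13, 17, 20, 21)  // struct: MulU busy until I2 writes@12, RAW R1: wait I3 write@16
I5 -> (22, 23, 25, 26)  // WAW R2: wait I4 write@21
I6 -> (23, 27, 30, 31)  // RAW R2: wait I5 write@26
I7 -> (27, 28, 35, 36)  // WAW R2: wait I5 write@26

cycle = 12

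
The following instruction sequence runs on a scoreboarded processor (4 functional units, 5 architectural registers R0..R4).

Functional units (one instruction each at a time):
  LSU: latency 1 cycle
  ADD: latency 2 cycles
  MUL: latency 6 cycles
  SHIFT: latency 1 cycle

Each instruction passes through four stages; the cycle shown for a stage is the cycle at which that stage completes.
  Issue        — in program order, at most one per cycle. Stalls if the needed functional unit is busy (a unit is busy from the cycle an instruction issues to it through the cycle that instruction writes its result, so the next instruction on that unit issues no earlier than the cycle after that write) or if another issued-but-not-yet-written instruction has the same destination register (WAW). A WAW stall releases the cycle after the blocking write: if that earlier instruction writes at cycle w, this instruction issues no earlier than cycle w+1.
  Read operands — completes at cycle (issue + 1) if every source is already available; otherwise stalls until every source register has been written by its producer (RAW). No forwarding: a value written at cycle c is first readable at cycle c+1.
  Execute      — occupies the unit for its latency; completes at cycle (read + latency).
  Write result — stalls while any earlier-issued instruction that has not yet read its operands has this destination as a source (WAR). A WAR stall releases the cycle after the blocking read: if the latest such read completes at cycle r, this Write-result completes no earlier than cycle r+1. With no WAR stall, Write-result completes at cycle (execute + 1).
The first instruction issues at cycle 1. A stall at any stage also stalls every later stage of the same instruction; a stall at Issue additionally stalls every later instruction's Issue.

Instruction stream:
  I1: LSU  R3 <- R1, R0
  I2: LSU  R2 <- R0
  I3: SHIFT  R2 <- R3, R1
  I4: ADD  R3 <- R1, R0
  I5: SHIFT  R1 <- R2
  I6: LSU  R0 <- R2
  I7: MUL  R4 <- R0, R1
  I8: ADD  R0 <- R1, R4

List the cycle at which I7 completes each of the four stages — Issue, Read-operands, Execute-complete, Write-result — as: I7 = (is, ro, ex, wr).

I1: IS=1 RO=2 EX=3 WR=4
I2: IS=5 RO=6 EX=7 WR=8  [struct: LSU busy until I1 writes@4]
I3: IS=9 RO=10 EX=11 WR=12  [WAW R2: wait I2 write@8]
I4: IS=10 RO=11 EX=13 WR=14
I5: IS=13 RO=14 EX=15 WR=16  [struct: SHIFT busy until I3 writes@12]
I6: IS=14 RO=15 EX=16 WR=17
I7: IS=15 RO=18 EX=24 WR=25  [RAW R0: wait I6 write@17]
I8: IS=18 RO=26 EX=28 WR=29  [WAW R0: wait I6 write@17; RAW R4: wait I7 write@25]

I7 = (15, 18, 24, 25)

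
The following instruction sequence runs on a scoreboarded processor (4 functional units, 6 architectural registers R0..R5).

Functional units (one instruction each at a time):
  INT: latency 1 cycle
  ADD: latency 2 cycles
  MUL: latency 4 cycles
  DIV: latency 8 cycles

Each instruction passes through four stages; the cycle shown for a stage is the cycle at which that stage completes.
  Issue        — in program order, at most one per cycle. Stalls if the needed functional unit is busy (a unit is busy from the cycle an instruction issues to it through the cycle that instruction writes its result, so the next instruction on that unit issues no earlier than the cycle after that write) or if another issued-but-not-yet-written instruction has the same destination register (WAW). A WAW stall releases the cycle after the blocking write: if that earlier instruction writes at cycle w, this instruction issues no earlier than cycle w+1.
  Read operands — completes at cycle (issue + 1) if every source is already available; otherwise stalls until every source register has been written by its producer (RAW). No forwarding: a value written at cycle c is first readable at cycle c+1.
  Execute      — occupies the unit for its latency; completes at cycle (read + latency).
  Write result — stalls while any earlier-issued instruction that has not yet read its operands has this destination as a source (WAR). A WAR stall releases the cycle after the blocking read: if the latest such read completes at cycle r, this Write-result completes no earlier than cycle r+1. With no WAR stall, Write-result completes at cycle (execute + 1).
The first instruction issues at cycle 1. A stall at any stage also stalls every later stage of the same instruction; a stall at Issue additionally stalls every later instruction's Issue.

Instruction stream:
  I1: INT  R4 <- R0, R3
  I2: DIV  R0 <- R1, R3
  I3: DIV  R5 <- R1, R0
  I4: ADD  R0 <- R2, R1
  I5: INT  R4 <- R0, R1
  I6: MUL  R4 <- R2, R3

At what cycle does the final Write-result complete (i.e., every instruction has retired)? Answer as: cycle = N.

cycle 1: issue I1 (INT)
cycle 2: I1 read-ops · issue I2 (DIV)
cycle 3: I1 finished on INT · I2 read-ops
cycle 4: I1→R4
cycle 11: I2 finished on DIV
cycle 12: I2→R0
cycle 13: issue I3 (DIV)
cycle 14: I3 read-ops · issue I4 (ADD)
cycle 15: I4 read-ops · issue I5 (INT)
cycle 17: I4 finished on ADD
cycle 18: I4→R0
cycle 19: I5 read-ops
cycle 20: I5 finished on INT
cycle 21: I5→R4
cycle 22: I3 finished on DIV · issue I6 (MUL)
cycle 23: I3→R5 · I6 read-ops
cycle 27: I6 finished on MUL
cycle 28: I6→R4

cycle = 28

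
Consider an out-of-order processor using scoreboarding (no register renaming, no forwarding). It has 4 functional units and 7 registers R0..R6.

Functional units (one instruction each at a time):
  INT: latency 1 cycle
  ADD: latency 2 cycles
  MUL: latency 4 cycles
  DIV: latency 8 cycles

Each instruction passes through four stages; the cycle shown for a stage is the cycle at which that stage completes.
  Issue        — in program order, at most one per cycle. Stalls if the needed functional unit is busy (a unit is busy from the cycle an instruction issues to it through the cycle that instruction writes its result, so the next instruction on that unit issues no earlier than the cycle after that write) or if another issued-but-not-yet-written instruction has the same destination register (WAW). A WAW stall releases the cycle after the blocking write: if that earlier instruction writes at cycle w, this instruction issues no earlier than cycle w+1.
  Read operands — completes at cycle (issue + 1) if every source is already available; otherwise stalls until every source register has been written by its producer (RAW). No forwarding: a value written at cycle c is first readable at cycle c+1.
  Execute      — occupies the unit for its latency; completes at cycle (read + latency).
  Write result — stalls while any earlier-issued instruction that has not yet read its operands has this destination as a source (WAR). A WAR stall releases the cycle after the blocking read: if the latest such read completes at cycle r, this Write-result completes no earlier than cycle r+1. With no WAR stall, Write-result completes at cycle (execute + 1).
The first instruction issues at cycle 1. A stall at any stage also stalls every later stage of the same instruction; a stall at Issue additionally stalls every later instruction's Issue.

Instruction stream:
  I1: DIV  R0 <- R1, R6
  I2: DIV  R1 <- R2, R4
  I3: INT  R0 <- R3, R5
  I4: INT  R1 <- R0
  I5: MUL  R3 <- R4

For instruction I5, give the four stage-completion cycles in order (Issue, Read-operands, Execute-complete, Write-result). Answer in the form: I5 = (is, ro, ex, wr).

I5 = (24, 25, 29, 30)

1) issue 1, read 2, done 10, write 11
2) issue 12, read 13, done 21, write 22  <struct: DIV busy until I1 writes@11>
3) issue 13, read 14, done 15, write 16
4) issue 23, read 24, done 25, write 26  <WAW R1: wait I2 write@22>
5) issue 24, read 25, done 29, write 30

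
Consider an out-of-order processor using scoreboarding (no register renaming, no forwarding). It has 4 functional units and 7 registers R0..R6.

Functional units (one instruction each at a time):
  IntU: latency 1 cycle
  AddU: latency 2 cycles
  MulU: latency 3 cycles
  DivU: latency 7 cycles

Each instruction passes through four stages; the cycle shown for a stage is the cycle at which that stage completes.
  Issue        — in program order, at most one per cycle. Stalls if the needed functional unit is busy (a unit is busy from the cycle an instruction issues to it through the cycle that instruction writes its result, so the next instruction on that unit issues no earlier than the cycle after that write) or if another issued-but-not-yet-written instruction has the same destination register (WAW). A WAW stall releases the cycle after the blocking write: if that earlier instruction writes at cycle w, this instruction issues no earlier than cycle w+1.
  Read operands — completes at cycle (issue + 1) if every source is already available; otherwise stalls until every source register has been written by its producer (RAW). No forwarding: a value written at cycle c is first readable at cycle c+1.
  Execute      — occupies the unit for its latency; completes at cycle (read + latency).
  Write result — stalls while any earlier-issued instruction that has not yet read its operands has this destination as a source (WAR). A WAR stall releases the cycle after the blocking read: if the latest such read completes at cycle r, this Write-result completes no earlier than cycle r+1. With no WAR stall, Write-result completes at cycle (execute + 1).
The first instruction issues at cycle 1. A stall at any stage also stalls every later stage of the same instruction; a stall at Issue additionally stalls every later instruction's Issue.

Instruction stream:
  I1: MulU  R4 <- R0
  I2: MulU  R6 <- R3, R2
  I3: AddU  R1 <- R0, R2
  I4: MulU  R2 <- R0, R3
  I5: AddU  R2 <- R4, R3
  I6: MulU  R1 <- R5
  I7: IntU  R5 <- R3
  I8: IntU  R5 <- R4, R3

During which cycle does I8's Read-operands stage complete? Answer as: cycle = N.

[I1] 1/2/5/6
[I2] 7/8/11/12  (struct: MulU busy until I1 writes@6)
[I3] 8/9/11/12
[I4] 13/14/17/18  (struct: MulU busy until I2 writes@12)
[I5] 19/20/22/23  (WAW R2: wait I4 write@18)
[I6] 20/21/24/25
[I7] 21/22/23/24
[I8] 25/26/27/28  (struct: IntU busy until I7 writes@24)

cycle = 26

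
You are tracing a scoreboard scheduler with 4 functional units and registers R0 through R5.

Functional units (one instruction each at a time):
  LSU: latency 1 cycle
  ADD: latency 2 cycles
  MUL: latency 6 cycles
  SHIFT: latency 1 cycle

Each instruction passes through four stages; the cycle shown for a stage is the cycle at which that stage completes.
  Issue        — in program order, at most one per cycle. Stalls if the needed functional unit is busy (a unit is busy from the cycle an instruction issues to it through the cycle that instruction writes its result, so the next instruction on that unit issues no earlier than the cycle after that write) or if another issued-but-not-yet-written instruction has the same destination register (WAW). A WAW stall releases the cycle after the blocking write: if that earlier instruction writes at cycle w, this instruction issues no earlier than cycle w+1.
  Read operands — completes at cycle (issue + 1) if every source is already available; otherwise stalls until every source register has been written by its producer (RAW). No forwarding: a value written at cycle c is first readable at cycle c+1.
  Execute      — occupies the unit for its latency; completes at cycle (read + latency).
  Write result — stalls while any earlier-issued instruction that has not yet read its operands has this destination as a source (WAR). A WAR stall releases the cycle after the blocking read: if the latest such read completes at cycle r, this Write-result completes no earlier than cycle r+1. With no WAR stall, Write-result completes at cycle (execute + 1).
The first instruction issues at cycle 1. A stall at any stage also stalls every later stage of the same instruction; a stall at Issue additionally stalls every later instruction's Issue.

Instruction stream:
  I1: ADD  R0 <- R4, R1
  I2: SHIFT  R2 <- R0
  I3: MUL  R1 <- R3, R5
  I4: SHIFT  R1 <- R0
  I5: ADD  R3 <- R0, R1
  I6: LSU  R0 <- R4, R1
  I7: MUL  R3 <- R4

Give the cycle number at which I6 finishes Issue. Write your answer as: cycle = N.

cycle = 14

t=1  I1→ADD
t=2  I1 RO; I2→SHIFT
t=3  I3→MUL
t=4  I1 EX; I3 RO
t=5  I1 WR R0
t=6  I2 RO
t=7  I2 EX
t=8  I2 WR R2
t=10  I3 EX
t=11  I3 WR R1
t=12  I4→SHIFT
t=13  I4 RO; I5→ADD
t=14  I4 EX; I6→LSU
t=15  I4 WR R1
t=16  I5 RO; I6 RO
t=17  I6 EX
t=18  I5 EX; I6 WR R0
t=19  I5 WR R3
t=20  I7→MUL
t=21  I7 RO
t=27  I7 EX
t=28  I7 WR R3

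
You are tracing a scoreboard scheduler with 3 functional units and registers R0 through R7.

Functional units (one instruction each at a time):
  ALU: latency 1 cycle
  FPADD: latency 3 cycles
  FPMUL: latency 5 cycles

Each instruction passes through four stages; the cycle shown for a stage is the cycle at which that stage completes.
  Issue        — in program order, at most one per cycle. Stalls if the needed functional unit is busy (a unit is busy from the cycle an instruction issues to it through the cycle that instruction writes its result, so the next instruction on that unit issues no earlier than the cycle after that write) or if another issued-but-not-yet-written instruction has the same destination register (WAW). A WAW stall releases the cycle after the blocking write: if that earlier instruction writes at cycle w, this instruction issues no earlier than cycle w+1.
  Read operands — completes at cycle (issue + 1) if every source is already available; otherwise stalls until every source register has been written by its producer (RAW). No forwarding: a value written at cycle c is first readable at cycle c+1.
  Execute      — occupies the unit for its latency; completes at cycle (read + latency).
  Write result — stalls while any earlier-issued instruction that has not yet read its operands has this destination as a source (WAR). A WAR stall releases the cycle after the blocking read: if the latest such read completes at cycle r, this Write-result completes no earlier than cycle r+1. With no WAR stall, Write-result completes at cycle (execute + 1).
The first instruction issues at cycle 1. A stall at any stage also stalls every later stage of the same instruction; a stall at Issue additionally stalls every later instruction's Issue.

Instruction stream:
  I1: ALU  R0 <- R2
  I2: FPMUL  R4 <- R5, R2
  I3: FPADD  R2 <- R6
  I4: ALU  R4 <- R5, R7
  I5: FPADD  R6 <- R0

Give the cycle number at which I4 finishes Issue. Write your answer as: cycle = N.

cycle = 10

[1] I1 issues→ALU
[2] I1 reads · I2 issues→FPMUL
[3] I1 exec-done · I2 reads · I3 issues→FPADD
[4] I1 writes R0 · I3 reads
[7] I3 exec-done
[8] I2 exec-done · I3 writes R2
[9] I2 writes R4
[10] I4 issues→ALU
[11] I4 reads · I5 issues→FPADD
[12] I4 exec-done · I5 reads
[13] I4 writes R4
[15] I5 exec-done
[16] I5 writes R6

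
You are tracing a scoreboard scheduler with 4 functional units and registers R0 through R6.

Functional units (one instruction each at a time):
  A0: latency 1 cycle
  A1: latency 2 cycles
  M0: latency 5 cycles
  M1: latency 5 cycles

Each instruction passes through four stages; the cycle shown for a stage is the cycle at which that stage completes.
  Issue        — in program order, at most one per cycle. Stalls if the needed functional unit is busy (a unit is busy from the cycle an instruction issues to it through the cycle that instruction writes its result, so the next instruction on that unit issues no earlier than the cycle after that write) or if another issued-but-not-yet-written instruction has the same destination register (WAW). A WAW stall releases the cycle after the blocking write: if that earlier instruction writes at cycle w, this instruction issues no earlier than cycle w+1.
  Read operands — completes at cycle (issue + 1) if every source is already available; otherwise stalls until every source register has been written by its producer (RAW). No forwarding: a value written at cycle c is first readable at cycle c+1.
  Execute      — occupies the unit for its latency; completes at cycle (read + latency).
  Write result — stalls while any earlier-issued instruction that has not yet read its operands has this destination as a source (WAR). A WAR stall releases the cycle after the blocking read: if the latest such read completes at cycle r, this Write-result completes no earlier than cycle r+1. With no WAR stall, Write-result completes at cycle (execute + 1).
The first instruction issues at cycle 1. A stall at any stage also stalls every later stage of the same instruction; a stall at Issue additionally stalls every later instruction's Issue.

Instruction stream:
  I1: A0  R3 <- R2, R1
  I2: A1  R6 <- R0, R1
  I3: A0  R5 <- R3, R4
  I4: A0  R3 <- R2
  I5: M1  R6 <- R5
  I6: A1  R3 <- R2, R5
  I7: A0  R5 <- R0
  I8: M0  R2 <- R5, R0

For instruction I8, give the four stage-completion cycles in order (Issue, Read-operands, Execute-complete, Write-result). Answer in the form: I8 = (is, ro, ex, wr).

I8 = (15, 18, 23, 24)

I1  is:1  ro:2  ex:3  wr:4
I2  is:2  ro:3  ex:5  wr:6
I3  is:5  ro:6  ex:7  wr:8  — struct: A0 busy until I1 writes@4
I4  is:9  ro:10  ex:11  wr:12  — struct: A0 busy until I3 writes@8
I5  is:10  ro:11  ex:16  wr:17
I6  is:13  ro:14  ex:16  wr:17  — WAW R3: wait I4 write@12
I7  is:14  ro:15  ex:16  wr:17
I8  is:15  ro:18  ex:23  wr:24  — RAW R5: wait I7 write@17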